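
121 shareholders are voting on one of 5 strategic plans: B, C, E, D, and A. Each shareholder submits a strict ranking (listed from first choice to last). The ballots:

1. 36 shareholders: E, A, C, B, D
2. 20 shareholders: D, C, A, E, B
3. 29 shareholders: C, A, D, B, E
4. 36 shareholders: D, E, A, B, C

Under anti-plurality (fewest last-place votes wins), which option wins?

Last-place votes: B 20, C 36, E 29, D 36, A 0.
A is ranked last by the fewest voters, so A wins.

A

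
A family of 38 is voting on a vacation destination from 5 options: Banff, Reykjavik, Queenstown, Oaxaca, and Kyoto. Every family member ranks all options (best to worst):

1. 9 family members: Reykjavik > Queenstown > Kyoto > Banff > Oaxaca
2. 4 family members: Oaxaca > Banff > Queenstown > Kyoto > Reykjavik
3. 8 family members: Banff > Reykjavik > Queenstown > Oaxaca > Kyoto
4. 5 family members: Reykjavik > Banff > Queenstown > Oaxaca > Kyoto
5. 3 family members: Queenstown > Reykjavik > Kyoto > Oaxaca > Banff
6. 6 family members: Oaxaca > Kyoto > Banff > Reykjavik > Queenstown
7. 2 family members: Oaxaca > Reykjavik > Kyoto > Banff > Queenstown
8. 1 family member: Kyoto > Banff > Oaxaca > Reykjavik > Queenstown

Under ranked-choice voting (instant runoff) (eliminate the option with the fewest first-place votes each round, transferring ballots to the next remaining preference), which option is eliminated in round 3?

Banff

Round 1: Banff 8, Reykjavik 14, Queenstown 3, Oaxaca 12, Kyoto 1. Eliminate Kyoto.
Round 2: Banff 9, Reykjavik 14, Queenstown 3, Oaxaca 12. Eliminate Queenstown.
Round 3: Banff 9, Reykjavik 17, Oaxaca 12. Eliminate Banff.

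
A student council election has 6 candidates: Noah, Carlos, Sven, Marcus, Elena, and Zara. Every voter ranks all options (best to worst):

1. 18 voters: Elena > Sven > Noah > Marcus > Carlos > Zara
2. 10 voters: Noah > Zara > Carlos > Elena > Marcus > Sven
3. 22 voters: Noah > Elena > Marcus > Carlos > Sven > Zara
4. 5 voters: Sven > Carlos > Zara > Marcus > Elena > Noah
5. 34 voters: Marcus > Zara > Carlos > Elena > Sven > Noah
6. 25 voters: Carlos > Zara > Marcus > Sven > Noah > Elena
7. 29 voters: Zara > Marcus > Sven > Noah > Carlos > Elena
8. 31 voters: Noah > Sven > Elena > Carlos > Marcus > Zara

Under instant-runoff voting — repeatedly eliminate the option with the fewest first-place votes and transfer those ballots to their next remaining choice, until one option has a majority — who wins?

Round 1: Noah 63, Carlos 25, Sven 5, Marcus 34, Elena 18, Zara 29. Eliminate Sven.
Round 2: Noah 63, Carlos 30, Marcus 34, Elena 18, Zara 29. Eliminate Elena.
Round 3: Noah 81, Carlos 30, Marcus 34, Zara 29. Eliminate Zara.
Round 4: Noah 81, Carlos 30, Marcus 63. Eliminate Carlos.
Round 5: Noah 81, Marcus 93. Marcus has a majority.

Marcus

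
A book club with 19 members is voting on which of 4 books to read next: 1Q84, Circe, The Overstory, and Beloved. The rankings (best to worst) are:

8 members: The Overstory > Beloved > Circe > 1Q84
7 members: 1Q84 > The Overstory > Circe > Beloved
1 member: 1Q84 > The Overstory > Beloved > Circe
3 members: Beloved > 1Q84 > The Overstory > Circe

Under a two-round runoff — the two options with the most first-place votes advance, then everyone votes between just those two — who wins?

Round 1 first-place votes: 1Q84 8, Circe 0, The Overstory 8, Beloved 3.
The Overstory and 1Q84 advance.
Runoff: The Overstory is preferred to 1Q84 by 8 voters; 1Q84 by 11.
1Q84 wins the runoff.

1Q84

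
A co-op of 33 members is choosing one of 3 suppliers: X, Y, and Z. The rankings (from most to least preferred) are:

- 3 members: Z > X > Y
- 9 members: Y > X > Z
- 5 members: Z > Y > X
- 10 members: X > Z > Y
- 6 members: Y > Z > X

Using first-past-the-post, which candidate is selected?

First-place votes: X 10, Y 15, Z 8.
Y has the most first-place votes.

Y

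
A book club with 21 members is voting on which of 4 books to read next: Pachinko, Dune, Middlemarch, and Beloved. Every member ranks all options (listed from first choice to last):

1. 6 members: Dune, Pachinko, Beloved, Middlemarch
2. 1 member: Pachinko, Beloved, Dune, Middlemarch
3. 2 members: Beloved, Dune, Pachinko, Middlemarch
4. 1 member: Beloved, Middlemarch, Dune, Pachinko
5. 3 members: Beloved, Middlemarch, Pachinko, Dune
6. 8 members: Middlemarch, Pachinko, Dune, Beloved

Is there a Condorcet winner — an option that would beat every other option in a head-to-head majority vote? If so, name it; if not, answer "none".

none

Checking pairwise contests:
Middlemarch beats Pachinko 12–9.
Pachinko beats Dune 12–9.
Beloved beats Middlemarch 13–8.
Pachinko beats Beloved 15–6.
Every option loses at least one head-to-head, so there is no Condorcet winner.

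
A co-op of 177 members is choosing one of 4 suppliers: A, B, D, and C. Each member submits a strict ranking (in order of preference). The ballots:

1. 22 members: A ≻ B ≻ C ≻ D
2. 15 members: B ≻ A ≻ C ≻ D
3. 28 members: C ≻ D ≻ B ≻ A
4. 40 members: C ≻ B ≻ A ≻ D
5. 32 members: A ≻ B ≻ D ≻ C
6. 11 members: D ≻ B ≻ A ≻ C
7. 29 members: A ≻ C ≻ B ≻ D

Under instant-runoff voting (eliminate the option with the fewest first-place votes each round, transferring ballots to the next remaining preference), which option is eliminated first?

D

Round 1: A 83, B 15, D 11, C 68. Eliminate D.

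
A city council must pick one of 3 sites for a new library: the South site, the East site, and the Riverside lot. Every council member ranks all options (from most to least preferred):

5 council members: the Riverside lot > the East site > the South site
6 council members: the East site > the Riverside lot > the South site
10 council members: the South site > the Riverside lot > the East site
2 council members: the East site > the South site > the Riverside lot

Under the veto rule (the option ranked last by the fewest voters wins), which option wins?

the Riverside lot

Last-place votes: the South site 11, the East site 10, the Riverside lot 2.
the Riverside lot is ranked last by the fewest voters, so the Riverside lot wins.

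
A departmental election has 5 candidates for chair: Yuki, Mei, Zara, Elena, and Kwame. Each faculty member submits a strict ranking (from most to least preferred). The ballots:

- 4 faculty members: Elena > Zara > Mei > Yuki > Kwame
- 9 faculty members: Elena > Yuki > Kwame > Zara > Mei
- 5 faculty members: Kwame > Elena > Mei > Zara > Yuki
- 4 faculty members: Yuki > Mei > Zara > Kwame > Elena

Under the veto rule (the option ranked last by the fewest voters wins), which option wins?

Zara

Last-place votes: Yuki 5, Mei 9, Zara 0, Elena 4, Kwame 4.
Zara is ranked last by the fewest voters, so Zara wins.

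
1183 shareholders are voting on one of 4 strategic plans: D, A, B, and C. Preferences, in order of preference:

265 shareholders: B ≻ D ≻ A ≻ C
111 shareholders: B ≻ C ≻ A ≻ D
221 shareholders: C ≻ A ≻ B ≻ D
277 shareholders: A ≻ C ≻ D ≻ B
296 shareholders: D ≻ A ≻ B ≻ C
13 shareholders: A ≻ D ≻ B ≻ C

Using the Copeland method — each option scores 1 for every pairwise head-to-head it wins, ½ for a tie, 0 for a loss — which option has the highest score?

D: loses to A, B, and C → score 0.
A: beats D, B, and C → score 3.
B: beats D and C; loses to A → score 2.
C: beats D; loses to A and B → score 1.
A has the best pairwise record.

A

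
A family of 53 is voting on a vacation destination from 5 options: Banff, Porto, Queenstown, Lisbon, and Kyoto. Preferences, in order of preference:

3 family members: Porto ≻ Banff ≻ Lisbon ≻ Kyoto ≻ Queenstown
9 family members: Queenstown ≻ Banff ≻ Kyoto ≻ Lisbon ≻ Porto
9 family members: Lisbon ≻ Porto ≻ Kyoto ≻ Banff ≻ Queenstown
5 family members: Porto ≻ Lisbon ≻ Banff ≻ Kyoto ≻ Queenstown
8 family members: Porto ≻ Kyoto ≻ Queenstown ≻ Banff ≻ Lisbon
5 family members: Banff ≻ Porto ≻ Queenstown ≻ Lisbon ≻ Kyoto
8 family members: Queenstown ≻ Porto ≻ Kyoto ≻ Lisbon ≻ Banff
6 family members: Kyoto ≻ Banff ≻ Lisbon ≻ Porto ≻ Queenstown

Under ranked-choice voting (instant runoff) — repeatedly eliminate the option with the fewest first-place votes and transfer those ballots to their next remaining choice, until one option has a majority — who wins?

Round 1: Banff 5, Porto 16, Queenstown 17, Lisbon 9, Kyoto 6. Eliminate Banff.
Round 2: Porto 21, Queenstown 17, Lisbon 9, Kyoto 6. Eliminate Kyoto.
Round 3: Porto 21, Queenstown 17, Lisbon 15. Eliminate Lisbon.
Round 4: Porto 36, Queenstown 17. Porto has a majority.

Porto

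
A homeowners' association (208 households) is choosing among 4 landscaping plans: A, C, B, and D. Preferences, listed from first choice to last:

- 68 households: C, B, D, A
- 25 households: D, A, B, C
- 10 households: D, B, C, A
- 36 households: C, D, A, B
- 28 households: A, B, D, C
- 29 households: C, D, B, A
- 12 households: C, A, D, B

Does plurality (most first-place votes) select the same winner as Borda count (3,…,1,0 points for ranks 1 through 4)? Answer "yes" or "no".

Plurality — first-place votes: A 28, C 145, B 0, D 35. Winner: C.
Borda — scores: A 194, C 445, B 266, D 343. Winner: C.
The two methods agree.

yes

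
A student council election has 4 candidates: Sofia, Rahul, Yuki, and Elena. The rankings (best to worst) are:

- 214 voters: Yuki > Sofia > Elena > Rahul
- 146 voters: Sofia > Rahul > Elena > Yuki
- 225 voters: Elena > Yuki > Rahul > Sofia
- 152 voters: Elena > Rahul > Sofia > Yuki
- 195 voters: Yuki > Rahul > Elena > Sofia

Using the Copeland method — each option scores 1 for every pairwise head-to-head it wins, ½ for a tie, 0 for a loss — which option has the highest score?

Sofia: loses to Rahul, Yuki, and Elena → score 0.
Rahul: beats Sofia; loses to Yuki and Elena → score 1.
Yuki: beats Sofia and Rahul; loses to Elena → score 2.
Elena: beats Sofia, Rahul, and Yuki → score 3.
Elena has the best pairwise record.

Elena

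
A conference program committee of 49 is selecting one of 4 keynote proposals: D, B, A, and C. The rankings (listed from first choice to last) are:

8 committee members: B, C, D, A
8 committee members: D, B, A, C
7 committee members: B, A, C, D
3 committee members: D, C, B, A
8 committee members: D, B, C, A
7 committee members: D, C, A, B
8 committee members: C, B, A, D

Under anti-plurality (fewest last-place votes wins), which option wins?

Last-place votes: D 15, B 7, A 19, C 8.
B is ranked last by the fewest voters, so B wins.

B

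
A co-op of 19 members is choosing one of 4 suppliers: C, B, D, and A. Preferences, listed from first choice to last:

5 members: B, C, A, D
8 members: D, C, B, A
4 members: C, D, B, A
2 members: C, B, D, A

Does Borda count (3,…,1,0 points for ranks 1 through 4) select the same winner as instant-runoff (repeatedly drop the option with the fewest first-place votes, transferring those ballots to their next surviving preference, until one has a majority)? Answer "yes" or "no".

Borda — scores: C 44, B 31, D 34, A 5. Winner: C.
Instant-runoff — R1 C 6, B 5, D 8, A 0 (A out); R2 C 6, B 5, D 8 (B out); R3 C 11, D 8 (C winner). Winner: C.
The two methods agree.

yes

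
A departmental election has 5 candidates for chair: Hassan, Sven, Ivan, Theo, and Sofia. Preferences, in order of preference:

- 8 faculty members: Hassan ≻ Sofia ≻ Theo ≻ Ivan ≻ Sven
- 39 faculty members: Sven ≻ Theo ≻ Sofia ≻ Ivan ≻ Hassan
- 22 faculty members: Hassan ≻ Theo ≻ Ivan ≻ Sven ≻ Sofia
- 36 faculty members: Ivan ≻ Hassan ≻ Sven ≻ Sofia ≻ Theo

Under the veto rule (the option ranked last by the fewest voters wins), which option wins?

Last-place votes: Hassan 39, Sven 8, Ivan 0, Theo 36, Sofia 22.
Ivan is ranked last by the fewest voters, so Ivan wins.

Ivan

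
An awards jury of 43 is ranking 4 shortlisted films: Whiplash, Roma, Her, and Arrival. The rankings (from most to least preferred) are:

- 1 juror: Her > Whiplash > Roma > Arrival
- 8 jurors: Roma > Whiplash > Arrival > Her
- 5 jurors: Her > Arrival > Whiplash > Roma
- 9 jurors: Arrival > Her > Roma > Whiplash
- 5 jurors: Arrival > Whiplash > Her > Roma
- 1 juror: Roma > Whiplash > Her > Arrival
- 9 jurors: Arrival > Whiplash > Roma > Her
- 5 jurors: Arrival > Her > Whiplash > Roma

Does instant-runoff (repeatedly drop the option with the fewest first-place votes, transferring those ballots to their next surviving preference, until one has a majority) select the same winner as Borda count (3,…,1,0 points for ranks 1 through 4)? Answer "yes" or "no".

yes

Instant-runoff — R1 Whiplash 0, Roma 9, Her 6, Arrival 28 (Arrival winner). Winner: Arrival.
Borda — scores: Whiplash 58, Roma 46, Her 52, Arrival 102. Winner: Arrival.
The two methods agree.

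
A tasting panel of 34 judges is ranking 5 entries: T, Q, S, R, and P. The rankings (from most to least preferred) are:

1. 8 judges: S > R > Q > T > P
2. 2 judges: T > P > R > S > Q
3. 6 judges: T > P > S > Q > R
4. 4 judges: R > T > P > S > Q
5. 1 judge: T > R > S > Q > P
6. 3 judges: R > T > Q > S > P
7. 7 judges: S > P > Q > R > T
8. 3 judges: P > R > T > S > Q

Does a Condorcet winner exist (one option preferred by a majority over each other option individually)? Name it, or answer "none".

none

Checking pairwise contests:
R beats T 25–9.
T beats Q 19–15.
T beats S 19–15.
S beats R 21–13.
T beats P 24–10.
Every option loses at least one head-to-head, so there is no Condorcet winner.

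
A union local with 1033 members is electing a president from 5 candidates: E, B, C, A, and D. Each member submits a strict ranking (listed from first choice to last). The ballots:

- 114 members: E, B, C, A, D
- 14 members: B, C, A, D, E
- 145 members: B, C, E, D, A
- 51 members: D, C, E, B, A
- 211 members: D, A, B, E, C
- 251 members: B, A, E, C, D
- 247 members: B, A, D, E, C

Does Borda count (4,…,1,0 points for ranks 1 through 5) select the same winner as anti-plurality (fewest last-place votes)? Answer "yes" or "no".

Borda — scores: E 1808, B 3443, C 1109, A 2269, D 1701. Winner: B.
Anti-plurality — last-place votes: E 14, B 0, C 458, A 196, D 365. Winner: B.
The two methods agree.

yes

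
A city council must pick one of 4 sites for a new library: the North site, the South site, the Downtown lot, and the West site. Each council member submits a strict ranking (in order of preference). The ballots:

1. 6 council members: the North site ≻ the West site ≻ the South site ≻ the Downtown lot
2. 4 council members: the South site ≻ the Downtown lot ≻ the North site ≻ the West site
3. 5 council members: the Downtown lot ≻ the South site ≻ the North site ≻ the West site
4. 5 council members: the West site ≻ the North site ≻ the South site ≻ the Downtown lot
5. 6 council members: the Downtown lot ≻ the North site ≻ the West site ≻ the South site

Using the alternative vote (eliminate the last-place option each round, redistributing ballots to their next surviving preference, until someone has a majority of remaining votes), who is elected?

the Downtown lot

Round 1: the North site 6, the South site 4, the Downtown lot 11, the West site 5. Eliminate the South site.
Round 2: the North site 6, the Downtown lot 15, the West site 5. The Downtown lot has a majority.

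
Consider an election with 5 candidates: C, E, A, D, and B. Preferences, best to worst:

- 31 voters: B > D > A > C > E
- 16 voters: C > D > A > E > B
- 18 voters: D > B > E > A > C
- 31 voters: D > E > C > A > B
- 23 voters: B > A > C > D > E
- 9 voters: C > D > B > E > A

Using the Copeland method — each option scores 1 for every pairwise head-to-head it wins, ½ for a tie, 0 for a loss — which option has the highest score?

D

C: beats E; loses to A, D, and B → score 1.
E: loses to C, A, D, and B → score 0.
A: beats C and E; loses to D and B → score 2.
D: beats C, E, A, and B → score 4.
B: beats C, E, and A; loses to D → score 3.
D has the best pairwise record.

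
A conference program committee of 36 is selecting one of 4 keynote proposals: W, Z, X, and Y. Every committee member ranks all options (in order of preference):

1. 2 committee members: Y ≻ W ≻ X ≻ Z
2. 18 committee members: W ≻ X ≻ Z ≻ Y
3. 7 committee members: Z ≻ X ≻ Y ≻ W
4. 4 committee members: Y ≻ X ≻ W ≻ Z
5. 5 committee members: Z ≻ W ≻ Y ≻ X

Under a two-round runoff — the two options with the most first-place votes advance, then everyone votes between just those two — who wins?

W

Round 1 first-place votes: W 18, Z 12, X 0, Y 6.
W and Z advance.
Runoff: W is preferred to Z by 24 voters; Z by 12.
W wins the runoff.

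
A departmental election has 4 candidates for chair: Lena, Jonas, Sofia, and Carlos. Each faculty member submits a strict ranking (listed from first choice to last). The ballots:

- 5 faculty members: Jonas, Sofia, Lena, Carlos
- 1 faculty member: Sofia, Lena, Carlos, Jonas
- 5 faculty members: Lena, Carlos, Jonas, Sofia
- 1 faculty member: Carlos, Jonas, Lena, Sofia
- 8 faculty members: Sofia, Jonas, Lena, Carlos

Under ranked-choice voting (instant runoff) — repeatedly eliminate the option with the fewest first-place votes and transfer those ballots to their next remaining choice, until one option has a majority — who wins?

Round 1: Lena 5, Jonas 5, Sofia 9, Carlos 1. Eliminate Carlos.
Round 2: Lena 5, Jonas 6, Sofia 9. Eliminate Lena.
Round 3: Jonas 11, Sofia 9. Jonas has a majority.

Jonas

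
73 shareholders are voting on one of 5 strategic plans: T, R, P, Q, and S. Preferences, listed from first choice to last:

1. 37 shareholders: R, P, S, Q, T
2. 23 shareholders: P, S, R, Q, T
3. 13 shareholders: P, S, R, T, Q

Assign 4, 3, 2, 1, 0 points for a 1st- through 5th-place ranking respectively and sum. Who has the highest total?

P

T: 37·0 + 23·0 + 13·1 = 13
R: 37·4 + 23·2 + 13·2 = 220
P: 37·3 + 23·4 + 13·4 = 255
Q: 37·1 + 23·1 + 13·0 = 60
S: 37·2 + 23·3 + 13·3 = 182
P has the highest Borda score (255).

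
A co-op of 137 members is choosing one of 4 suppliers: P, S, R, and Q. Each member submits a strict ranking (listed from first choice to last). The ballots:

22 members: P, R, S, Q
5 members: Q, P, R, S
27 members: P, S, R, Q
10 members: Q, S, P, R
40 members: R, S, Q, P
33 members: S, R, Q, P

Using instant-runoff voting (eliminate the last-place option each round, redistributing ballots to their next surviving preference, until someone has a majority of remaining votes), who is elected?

Round 1: P 49, S 33, R 40, Q 15. Eliminate Q.
Round 2: P 54, S 43, R 40. Eliminate R.
Round 3: P 54, S 83. S has a majority.

S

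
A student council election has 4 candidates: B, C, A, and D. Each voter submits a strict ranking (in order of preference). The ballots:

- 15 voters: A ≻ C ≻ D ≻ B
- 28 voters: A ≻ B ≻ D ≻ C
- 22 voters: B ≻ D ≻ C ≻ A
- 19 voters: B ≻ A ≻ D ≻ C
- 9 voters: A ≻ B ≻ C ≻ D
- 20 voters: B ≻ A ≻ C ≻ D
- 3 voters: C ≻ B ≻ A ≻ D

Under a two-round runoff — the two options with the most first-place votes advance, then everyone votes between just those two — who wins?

Round 1 first-place votes: B 61, C 3, A 52, D 0.
B and A advance.
Runoff: B is preferred to A by 64 voters; A by 52.
B wins the runoff.

B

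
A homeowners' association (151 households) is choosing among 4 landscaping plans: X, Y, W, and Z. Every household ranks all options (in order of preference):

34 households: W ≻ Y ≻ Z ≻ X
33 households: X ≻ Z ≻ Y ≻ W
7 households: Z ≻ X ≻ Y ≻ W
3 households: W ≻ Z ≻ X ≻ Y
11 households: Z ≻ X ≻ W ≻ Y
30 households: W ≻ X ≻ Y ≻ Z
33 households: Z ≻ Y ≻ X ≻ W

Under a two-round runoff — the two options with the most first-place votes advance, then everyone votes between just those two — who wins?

Z

Round 1 first-place votes: X 33, Y 0, W 67, Z 51.
W and Z advance.
Runoff: W is preferred to Z by 67 voters; Z by 84.
Z wins the runoff.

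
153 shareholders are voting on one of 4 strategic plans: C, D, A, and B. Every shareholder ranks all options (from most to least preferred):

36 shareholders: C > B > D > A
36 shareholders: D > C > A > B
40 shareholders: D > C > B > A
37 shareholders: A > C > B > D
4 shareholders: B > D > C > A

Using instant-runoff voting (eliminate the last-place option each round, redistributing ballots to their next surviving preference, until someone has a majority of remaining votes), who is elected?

D

Round 1: C 36, D 76, A 37, B 4. Eliminate B.
Round 2: C 36, D 80, A 37. D has a majority.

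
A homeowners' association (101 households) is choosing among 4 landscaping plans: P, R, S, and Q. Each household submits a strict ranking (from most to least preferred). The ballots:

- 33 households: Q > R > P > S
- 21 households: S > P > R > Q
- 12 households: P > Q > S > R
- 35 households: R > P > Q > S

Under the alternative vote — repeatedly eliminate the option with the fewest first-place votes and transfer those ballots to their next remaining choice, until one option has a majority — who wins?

R

Round 1: P 12, R 35, S 21, Q 33. Eliminate P.
Round 2: R 35, S 21, Q 45. Eliminate S.
Round 3: R 56, Q 45. R has a majority.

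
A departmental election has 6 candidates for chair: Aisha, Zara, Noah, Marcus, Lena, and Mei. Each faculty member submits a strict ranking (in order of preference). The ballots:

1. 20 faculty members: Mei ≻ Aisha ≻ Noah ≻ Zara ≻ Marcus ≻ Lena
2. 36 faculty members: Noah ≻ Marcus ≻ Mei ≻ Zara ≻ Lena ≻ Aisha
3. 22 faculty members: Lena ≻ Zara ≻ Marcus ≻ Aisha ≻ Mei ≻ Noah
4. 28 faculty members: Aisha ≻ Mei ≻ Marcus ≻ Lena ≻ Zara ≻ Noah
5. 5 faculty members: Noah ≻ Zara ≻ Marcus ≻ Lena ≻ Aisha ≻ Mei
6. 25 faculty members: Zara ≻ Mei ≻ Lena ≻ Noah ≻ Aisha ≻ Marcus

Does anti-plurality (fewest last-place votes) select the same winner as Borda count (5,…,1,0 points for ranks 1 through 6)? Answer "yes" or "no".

Anti-plurality — last-place votes: Aisha 36, Zara 0, Noah 50, Marcus 25, Lena 20, Mei 5. Winner: Zara.
Borda — scores: Aisha 294, Zara 373, Noah 315, Marcus 329, Lena 287, Mei 442. Winner: Mei.
The two methods disagree.

no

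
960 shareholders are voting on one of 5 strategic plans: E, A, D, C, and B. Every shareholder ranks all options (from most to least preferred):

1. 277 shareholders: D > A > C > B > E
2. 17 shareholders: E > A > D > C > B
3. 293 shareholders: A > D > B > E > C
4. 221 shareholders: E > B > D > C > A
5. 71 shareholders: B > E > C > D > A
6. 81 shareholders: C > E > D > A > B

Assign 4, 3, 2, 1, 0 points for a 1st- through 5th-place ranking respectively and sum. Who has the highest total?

E: 277·0 + 17·4 + 293·1 + 221·4 + 71·3 + 81·3 = 1701
A: 277·3 + 17·3 + 293·4 + 221·0 + 71·0 + 81·1 = 2135
D: 277·4 + 17·2 + 293·3 + 221·2 + 71·1 + 81·2 = 2696
C: 277·2 + 17·1 + 293·0 + 221·1 + 71·2 + 81·4 = 1258
B: 277·1 + 17·0 + 293·2 + 221·3 + 71·4 + 81·0 = 1810
D has the highest Borda score (2696).

D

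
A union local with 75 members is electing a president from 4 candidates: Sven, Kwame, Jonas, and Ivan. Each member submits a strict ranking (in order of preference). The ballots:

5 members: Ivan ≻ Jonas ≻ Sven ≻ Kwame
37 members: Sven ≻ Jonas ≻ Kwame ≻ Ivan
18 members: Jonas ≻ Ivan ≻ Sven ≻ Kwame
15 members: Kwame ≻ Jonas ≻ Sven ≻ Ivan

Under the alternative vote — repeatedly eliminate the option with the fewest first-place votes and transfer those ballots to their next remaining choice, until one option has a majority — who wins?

Round 1: Sven 37, Kwame 15, Jonas 18, Ivan 5. Eliminate Ivan.
Round 2: Sven 37, Kwame 15, Jonas 23. Eliminate Kwame.
Round 3: Sven 37, Jonas 38. Jonas has a majority.

Jonas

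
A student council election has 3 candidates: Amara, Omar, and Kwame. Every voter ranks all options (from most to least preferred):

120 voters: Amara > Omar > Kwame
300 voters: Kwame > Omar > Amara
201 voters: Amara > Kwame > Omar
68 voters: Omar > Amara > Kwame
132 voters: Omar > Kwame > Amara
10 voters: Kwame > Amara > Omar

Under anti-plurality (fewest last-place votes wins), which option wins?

Kwame

Last-place votes: Amara 432, Omar 211, Kwame 188.
Kwame is ranked last by the fewest voters, so Kwame wins.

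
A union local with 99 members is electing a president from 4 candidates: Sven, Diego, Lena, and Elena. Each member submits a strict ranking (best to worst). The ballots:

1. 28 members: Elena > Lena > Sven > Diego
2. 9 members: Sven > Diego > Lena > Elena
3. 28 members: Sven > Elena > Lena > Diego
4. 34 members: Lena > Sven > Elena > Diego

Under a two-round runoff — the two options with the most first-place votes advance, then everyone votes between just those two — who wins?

Lena

Round 1 first-place votes: Sven 37, Diego 0, Lena 34, Elena 28.
Sven and Lena advance.
Runoff: Sven is preferred to Lena by 37 voters; Lena by 62.
Lena wins the runoff.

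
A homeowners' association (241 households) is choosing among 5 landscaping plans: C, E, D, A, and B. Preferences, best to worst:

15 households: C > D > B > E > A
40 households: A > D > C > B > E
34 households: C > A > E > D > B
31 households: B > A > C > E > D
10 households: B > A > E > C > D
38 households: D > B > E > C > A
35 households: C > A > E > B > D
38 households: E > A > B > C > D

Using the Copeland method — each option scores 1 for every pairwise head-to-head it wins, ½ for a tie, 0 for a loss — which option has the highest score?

C: beats E, D, A, and B → score 4.
E: beats D; loses to C, A, and B → score 1.
D: beats B; loses to C, E, and A → score 1.
A: beats E, D, and B; loses to C → score 3.
B: beats E; loses to C, D, and A → score 1.
C has the best pairwise record.

C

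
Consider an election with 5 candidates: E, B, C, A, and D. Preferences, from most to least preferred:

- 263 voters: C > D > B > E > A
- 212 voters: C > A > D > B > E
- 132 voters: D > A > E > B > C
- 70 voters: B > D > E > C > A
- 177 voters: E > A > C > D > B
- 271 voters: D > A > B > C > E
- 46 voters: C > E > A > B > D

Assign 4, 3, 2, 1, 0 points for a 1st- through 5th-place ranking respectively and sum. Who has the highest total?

E: 263·1 + 212·0 + 132·2 + 70·2 + 177·4 + 271·0 + 46·3 = 1513
B: 263·2 + 212·1 + 132·1 + 70·4 + 177·0 + 271·2 + 46·1 = 1738
C: 263·4 + 212·4 + 132·0 + 70·1 + 177·2 + 271·1 + 46·4 = 2779
A: 263·0 + 212·3 + 132·3 + 70·0 + 177·3 + 271·3 + 46·2 = 2468
D: 263·3 + 212·2 + 132·4 + 70·3 + 177·1 + 271·4 + 46·0 = 3212
D has the highest Borda score (3212).

D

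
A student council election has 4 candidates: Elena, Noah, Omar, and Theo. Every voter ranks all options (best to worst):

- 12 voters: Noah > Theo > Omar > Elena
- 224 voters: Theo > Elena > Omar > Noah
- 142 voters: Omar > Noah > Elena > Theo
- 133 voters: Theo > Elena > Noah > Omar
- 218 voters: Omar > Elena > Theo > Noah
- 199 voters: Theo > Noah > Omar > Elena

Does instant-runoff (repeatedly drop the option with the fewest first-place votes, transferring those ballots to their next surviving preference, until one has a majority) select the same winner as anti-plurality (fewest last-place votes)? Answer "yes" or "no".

no

Instant-runoff — R1 Elena 0, Noah 12, Omar 360, Theo 556 (Theo winner). Winner: Theo.
Anti-plurality — last-place votes: Elena 211, Noah 442, Omar 133, Theo 142. Winner: Omar.
The two methods disagree.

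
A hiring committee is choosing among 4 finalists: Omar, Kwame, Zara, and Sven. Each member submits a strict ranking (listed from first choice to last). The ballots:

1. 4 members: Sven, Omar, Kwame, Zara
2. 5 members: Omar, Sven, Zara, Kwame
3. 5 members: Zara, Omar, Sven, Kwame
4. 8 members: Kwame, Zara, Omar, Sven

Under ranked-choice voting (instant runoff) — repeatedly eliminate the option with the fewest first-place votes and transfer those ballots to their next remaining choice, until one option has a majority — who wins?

Omar

Round 1: Omar 5, Kwame 8, Zara 5, Sven 4. Eliminate Sven.
Round 2: Omar 9, Kwame 8, Zara 5. Eliminate Zara.
Round 3: Omar 14, Kwame 8. Omar has a majority.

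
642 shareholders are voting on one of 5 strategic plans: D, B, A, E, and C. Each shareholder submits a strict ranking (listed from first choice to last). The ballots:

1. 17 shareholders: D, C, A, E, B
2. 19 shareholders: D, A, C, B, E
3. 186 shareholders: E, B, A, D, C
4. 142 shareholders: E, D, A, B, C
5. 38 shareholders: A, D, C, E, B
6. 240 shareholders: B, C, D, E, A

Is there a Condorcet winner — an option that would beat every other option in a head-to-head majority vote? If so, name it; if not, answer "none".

E vs D: 328–314 for E.
E vs B: 383–259 for E.
E vs A: 568–74 for E.
E vs C: 328–314 for E.
E beats every other option head-to-head.

E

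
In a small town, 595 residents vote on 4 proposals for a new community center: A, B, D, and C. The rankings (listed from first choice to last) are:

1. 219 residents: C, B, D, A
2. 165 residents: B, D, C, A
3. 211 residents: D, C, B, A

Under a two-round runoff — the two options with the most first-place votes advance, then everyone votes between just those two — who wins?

D

Round 1 first-place votes: A 0, B 165, D 211, C 219.
C and D advance.
Runoff: C is preferred to D by 219 voters; D by 376.
D wins the runoff.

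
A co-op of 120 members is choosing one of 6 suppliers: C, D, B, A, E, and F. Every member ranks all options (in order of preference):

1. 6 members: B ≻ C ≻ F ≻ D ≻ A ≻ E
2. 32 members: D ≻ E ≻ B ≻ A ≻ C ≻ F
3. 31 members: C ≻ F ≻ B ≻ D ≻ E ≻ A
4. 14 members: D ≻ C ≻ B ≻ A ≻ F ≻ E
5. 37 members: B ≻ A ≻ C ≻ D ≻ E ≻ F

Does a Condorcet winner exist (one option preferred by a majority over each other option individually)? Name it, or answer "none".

B vs C: 75–45 for B.
B vs D: 74–46 for B.
B vs A: 120–0 for B.
B vs E: 88–32 for B.
B vs F: 89–31 for B.
B beats every other option head-to-head.

B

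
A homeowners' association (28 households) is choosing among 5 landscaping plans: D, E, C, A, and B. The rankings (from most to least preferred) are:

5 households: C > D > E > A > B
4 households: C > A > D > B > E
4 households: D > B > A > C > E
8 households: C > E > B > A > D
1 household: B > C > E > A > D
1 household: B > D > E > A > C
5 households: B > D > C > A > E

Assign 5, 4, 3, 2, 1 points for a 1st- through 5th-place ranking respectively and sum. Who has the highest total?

D: 5·4 + 4·3 + 4·5 + 8·1 + 1·1 + 1·4 + 5·4 = 85
E: 5·3 + 4·1 + 4·1 + 8·4 + 1·3 + 1·3 + 5·1 = 66
C: 5·5 + 4·5 + 4·2 + 8·5 + 1·4 + 1·1 + 5·3 = 113
A: 5·2 + 4·4 + 4·3 + 8·2 + 1·2 + 1·2 + 5·2 = 68
B: 5·1 + 4·2 + 4·4 + 8·3 + 1·5 + 1·5 + 5·5 = 88
C has the highest Borda score (113).

C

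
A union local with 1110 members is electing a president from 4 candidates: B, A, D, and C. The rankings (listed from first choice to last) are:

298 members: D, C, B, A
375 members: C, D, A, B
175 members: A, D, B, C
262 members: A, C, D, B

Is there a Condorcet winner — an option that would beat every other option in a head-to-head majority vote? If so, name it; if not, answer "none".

C vs B: 935–175 for C.
C vs A: 673–437 for C.
C vs D: 637–473 for C.
C beats every other option head-to-head.

C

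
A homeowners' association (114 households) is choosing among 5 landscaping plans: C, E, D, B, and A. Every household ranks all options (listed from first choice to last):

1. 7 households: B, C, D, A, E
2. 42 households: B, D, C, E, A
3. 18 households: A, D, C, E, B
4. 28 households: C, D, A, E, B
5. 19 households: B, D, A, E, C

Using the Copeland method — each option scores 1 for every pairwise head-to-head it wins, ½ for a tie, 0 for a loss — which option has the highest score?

B

C: beats E and A; loses to D and B → score 2.
E: loses to C, D, B, and A → score 0.
D: beats C, E, and A; loses to B → score 3.
B: beats C, E, D, and A → score 4.
A: beats E; loses to C, D, and B → score 1.
B has the best pairwise record.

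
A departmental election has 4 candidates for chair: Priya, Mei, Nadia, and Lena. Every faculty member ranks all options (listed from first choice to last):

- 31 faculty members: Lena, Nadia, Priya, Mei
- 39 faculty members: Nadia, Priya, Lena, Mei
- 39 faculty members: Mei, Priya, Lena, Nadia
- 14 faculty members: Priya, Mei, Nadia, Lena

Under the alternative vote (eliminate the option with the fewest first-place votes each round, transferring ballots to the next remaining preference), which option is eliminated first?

Round 1: Priya 14, Mei 39, Nadia 39, Lena 31. Eliminate Priya.

Priya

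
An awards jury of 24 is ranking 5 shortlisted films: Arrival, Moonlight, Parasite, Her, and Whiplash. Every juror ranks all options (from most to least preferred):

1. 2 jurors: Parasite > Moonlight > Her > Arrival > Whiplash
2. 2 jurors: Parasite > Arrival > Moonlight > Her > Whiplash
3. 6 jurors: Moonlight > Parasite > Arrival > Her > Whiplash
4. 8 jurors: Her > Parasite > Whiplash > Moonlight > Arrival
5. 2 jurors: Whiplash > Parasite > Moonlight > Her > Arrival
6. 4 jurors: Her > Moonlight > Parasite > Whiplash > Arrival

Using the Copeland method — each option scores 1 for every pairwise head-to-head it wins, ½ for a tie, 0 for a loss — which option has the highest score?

Arrival: loses to Moonlight, Parasite, Her, and Whiplash → score 0.
Moonlight: beats Arrival and Whiplash; ties Her; loses to Parasite → score 2.5.
Parasite: beats Arrival, Moonlight, and Whiplash; ties Her → score 3.5.
Her: beats Arrival and Whiplash; ties Moonlight and Parasite → score 3.
Whiplash: beats Arrival; loses to Moonlight, Parasite, and Her → score 1.
Parasite has the best pairwise record.

Parasite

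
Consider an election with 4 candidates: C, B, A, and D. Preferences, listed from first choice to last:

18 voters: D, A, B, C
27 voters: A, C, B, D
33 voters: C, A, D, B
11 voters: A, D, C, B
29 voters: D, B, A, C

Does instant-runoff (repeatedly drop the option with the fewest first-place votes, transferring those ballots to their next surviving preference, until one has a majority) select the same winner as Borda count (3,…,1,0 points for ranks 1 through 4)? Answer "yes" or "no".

Instant-runoff — R1 C 33, B 0, A 38, D 47 (B out); R2 C 33, A 38, D 47 (C out); R3 A 71, D 47 (A winner). Winner: A.
Borda — scores: C 164, B 103, A 245, D 196. Winner: A.
The two methods agree.

yes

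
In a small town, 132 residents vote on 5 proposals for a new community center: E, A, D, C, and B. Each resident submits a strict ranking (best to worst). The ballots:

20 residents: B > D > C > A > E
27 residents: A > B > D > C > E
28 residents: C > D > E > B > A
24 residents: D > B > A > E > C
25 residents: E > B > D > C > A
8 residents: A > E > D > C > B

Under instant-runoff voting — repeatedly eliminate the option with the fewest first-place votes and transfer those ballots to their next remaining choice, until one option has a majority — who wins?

D

Round 1: E 25, A 35, D 24, C 28, B 20. Eliminate B.
Round 2: E 25, A 35, D 44, C 28. Eliminate E.
Round 3: A 35, D 69, C 28. D has a majority.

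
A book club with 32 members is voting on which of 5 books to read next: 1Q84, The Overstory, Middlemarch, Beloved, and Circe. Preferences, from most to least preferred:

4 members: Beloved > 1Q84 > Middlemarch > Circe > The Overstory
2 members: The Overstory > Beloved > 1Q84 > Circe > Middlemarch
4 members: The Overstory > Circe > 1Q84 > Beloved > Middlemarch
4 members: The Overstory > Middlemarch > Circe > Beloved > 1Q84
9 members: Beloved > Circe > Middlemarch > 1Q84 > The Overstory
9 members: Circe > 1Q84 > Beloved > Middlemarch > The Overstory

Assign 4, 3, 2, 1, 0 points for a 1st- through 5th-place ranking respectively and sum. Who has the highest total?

1Q84: 4·3 + 2·2 + 4·2 + 4·0 + 9·1 + 9·3 = 60
The Overstory: 4·0 + 2·4 + 4·4 + 4·4 + 9·0 + 9·0 = 40
Middlemarch: 4·2 + 2·0 + 4·0 + 4·3 + 9·2 + 9·1 = 47
Beloved: 4·4 + 2·3 + 4·1 + 4·1 + 9·4 + 9·2 = 84
Circe: 4·1 + 2·1 + 4·3 + 4·2 + 9·3 + 9·4 = 89
Circe has the highest Borda score (89).

Circe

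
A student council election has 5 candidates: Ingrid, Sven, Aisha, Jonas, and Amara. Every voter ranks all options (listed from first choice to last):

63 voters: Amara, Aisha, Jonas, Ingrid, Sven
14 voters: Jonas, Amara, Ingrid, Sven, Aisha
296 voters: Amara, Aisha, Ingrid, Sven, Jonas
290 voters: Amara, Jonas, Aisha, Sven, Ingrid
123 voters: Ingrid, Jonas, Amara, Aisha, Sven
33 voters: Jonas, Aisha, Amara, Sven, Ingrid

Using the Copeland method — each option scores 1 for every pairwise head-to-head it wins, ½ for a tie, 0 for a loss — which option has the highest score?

Ingrid: beats Sven and Jonas; loses to Aisha and Amara → score 2.
Sven: loses to Ingrid, Aisha, Jonas, and Amara → score 0.
Aisha: beats Ingrid and Sven; loses to Jonas and Amara → score 2.
Jonas: beats Sven and Aisha; loses to Ingrid and Amara → score 2.
Amara: beats Ingrid, Sven, Aisha, and Jonas → score 4.
Amara has the best pairwise record.

Amara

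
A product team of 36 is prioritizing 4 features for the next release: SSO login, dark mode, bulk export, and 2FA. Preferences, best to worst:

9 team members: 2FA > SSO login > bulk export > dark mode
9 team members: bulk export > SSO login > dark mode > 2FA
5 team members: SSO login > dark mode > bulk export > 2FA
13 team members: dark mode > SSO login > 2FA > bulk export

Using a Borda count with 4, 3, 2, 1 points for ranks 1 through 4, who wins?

SSO login

SSO login: 9·3 + 9·3 + 5·4 + 13·3 = 113
dark mode: 9·1 + 9·2 + 5·3 + 13·4 = 94
bulk export: 9·2 + 9·4 + 5·2 + 13·1 = 77
2FA: 9·4 + 9·1 + 5·1 + 13·2 = 76
SSO login has the highest Borda score (113).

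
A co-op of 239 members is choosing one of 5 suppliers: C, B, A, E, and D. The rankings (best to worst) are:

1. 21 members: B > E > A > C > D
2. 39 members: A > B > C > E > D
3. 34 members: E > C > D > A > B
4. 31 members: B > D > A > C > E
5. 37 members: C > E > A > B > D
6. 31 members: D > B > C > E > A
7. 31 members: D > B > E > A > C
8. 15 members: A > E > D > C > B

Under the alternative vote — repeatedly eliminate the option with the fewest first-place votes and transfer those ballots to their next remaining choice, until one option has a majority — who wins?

Round 1: C 37, B 52, A 54, E 34, D 62. Eliminate E.
Round 2: C 71, B 52, A 54, D 62. Eliminate B.
Round 3: C 71, A 75, D 93. Eliminate C.
Round 4: A 112, D 127. D has a majority.

D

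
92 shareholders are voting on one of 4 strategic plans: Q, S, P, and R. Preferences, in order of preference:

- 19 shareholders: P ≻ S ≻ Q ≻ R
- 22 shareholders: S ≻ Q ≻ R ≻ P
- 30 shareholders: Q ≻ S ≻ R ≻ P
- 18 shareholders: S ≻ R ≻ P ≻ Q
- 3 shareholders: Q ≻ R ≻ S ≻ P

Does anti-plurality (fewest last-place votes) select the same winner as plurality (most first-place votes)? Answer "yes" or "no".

yes

Anti-plurality — last-place votes: Q 18, S 0, P 55, R 19. Winner: S.
Plurality — first-place votes: Q 33, S 40, P 19, R 0. Winner: S.
The two methods agree.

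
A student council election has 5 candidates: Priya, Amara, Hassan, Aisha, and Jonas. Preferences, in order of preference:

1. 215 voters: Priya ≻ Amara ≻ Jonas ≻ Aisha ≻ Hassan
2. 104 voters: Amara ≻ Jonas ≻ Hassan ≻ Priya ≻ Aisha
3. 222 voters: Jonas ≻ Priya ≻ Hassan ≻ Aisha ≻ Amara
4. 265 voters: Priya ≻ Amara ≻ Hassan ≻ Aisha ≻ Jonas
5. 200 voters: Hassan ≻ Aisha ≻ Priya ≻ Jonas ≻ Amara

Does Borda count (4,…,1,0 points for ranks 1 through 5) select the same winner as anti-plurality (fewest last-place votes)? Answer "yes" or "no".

Borda — scores: Priya 3090, Amara 1856, Hassan 1982, Aisha 1302, Jonas 1830. Winner: Priya.
Anti-plurality — last-place votes: Priya 0, Amara 422, Hassan 215, Aisha 104, Jonas 265. Winner: Priya.
The two methods agree.

yes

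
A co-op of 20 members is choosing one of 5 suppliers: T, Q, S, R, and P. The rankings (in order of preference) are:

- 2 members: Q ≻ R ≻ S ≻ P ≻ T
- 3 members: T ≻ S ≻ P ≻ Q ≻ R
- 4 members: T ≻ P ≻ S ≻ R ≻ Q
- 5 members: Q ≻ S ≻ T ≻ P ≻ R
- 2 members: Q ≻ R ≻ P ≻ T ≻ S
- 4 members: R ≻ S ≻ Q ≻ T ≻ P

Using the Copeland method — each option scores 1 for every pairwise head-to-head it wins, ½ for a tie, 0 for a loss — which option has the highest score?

T: beats R and P; loses to Q and S → score 2.
Q: beats T, R, and P; loses to S → score 3.
S: beats T, Q, R, and P → score 4.
R: loses to T, Q, S, and P → score 0.
P: beats R; loses to T, Q, and S → score 1.
S has the best pairwise record.

S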